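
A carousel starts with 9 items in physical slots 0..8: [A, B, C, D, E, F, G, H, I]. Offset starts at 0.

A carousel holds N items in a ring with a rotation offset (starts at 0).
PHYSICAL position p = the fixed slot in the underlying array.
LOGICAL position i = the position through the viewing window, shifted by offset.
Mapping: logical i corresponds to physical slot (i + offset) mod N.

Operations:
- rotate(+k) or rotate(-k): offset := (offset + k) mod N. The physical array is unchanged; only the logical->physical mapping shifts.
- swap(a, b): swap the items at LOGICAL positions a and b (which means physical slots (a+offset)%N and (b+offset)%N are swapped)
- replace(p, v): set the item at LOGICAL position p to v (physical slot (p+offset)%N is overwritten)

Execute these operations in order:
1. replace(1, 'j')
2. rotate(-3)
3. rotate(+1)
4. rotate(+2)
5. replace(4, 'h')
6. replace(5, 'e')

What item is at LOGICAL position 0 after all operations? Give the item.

Answer: A

Derivation:
After op 1 (replace(1, 'j')): offset=0, physical=[A,j,C,D,E,F,G,H,I], logical=[A,j,C,D,E,F,G,H,I]
After op 2 (rotate(-3)): offset=6, physical=[A,j,C,D,E,F,G,H,I], logical=[G,H,I,A,j,C,D,E,F]
After op 3 (rotate(+1)): offset=7, physical=[A,j,C,D,E,F,G,H,I], logical=[H,I,A,j,C,D,E,F,G]
After op 4 (rotate(+2)): offset=0, physical=[A,j,C,D,E,F,G,H,I], logical=[A,j,C,D,E,F,G,H,I]
After op 5 (replace(4, 'h')): offset=0, physical=[A,j,C,D,h,F,G,H,I], logical=[A,j,C,D,h,F,G,H,I]
After op 6 (replace(5, 'e')): offset=0, physical=[A,j,C,D,h,e,G,H,I], logical=[A,j,C,D,h,e,G,H,I]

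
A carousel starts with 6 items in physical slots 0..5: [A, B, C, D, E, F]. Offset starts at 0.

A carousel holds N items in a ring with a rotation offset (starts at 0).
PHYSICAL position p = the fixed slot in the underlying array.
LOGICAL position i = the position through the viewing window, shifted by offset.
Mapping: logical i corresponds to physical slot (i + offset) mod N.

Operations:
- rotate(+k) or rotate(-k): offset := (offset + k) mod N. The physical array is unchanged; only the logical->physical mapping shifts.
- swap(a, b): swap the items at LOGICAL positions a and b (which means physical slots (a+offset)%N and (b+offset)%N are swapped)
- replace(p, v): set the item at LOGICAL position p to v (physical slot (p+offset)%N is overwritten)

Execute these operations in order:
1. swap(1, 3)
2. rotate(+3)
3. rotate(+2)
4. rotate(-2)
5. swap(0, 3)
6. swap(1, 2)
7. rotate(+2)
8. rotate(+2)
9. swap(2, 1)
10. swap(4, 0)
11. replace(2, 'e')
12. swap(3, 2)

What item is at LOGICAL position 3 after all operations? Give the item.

Answer: e

Derivation:
After op 1 (swap(1, 3)): offset=0, physical=[A,D,C,B,E,F], logical=[A,D,C,B,E,F]
After op 2 (rotate(+3)): offset=3, physical=[A,D,C,B,E,F], logical=[B,E,F,A,D,C]
After op 3 (rotate(+2)): offset=5, physical=[A,D,C,B,E,F], logical=[F,A,D,C,B,E]
After op 4 (rotate(-2)): offset=3, physical=[A,D,C,B,E,F], logical=[B,E,F,A,D,C]
After op 5 (swap(0, 3)): offset=3, physical=[B,D,C,A,E,F], logical=[A,E,F,B,D,C]
After op 6 (swap(1, 2)): offset=3, physical=[B,D,C,A,F,E], logical=[A,F,E,B,D,C]
After op 7 (rotate(+2)): offset=5, physical=[B,D,C,A,F,E], logical=[E,B,D,C,A,F]
After op 8 (rotate(+2)): offset=1, physical=[B,D,C,A,F,E], logical=[D,C,A,F,E,B]
After op 9 (swap(2, 1)): offset=1, physical=[B,D,A,C,F,E], logical=[D,A,C,F,E,B]
After op 10 (swap(4, 0)): offset=1, physical=[B,E,A,C,F,D], logical=[E,A,C,F,D,B]
After op 11 (replace(2, 'e')): offset=1, physical=[B,E,A,e,F,D], logical=[E,A,e,F,D,B]
After op 12 (swap(3, 2)): offset=1, physical=[B,E,A,F,e,D], logical=[E,A,F,e,D,B]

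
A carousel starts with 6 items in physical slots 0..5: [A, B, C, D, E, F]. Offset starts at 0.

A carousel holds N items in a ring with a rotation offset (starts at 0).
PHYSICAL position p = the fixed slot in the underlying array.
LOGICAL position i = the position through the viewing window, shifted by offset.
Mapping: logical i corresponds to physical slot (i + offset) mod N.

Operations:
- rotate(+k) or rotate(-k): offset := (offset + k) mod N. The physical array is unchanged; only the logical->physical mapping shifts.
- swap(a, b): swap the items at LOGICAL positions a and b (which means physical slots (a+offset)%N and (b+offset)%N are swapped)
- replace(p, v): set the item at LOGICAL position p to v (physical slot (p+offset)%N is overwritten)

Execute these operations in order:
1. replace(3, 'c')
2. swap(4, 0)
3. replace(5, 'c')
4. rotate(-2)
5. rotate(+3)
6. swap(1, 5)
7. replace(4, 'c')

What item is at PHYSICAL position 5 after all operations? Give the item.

After op 1 (replace(3, 'c')): offset=0, physical=[A,B,C,c,E,F], logical=[A,B,C,c,E,F]
After op 2 (swap(4, 0)): offset=0, physical=[E,B,C,c,A,F], logical=[E,B,C,c,A,F]
After op 3 (replace(5, 'c')): offset=0, physical=[E,B,C,c,A,c], logical=[E,B,C,c,A,c]
After op 4 (rotate(-2)): offset=4, physical=[E,B,C,c,A,c], logical=[A,c,E,B,C,c]
After op 5 (rotate(+3)): offset=1, physical=[E,B,C,c,A,c], logical=[B,C,c,A,c,E]
After op 6 (swap(1, 5)): offset=1, physical=[C,B,E,c,A,c], logical=[B,E,c,A,c,C]
After op 7 (replace(4, 'c')): offset=1, physical=[C,B,E,c,A,c], logical=[B,E,c,A,c,C]

Answer: c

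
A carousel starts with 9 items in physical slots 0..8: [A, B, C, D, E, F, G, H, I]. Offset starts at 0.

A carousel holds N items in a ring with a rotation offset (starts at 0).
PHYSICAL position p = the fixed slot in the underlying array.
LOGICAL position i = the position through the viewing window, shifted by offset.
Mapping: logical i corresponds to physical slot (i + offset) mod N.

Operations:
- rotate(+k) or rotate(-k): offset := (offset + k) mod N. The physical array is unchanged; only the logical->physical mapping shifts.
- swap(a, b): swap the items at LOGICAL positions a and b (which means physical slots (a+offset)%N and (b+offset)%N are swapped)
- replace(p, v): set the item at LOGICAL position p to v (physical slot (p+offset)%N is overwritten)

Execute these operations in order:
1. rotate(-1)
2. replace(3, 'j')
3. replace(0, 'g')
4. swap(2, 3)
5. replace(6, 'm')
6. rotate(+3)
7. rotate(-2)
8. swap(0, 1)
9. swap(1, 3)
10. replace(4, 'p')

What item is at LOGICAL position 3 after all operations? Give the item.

Answer: A

Derivation:
After op 1 (rotate(-1)): offset=8, physical=[A,B,C,D,E,F,G,H,I], logical=[I,A,B,C,D,E,F,G,H]
After op 2 (replace(3, 'j')): offset=8, physical=[A,B,j,D,E,F,G,H,I], logical=[I,A,B,j,D,E,F,G,H]
After op 3 (replace(0, 'g')): offset=8, physical=[A,B,j,D,E,F,G,H,g], logical=[g,A,B,j,D,E,F,G,H]
After op 4 (swap(2, 3)): offset=8, physical=[A,j,B,D,E,F,G,H,g], logical=[g,A,j,B,D,E,F,G,H]
After op 5 (replace(6, 'm')): offset=8, physical=[A,j,B,D,E,m,G,H,g], logical=[g,A,j,B,D,E,m,G,H]
After op 6 (rotate(+3)): offset=2, physical=[A,j,B,D,E,m,G,H,g], logical=[B,D,E,m,G,H,g,A,j]
After op 7 (rotate(-2)): offset=0, physical=[A,j,B,D,E,m,G,H,g], logical=[A,j,B,D,E,m,G,H,g]
After op 8 (swap(0, 1)): offset=0, physical=[j,A,B,D,E,m,G,H,g], logical=[j,A,B,D,E,m,G,H,g]
After op 9 (swap(1, 3)): offset=0, physical=[j,D,B,A,E,m,G,H,g], logical=[j,D,B,A,E,m,G,H,g]
After op 10 (replace(4, 'p')): offset=0, physical=[j,D,B,A,p,m,G,H,g], logical=[j,D,B,A,p,m,G,H,g]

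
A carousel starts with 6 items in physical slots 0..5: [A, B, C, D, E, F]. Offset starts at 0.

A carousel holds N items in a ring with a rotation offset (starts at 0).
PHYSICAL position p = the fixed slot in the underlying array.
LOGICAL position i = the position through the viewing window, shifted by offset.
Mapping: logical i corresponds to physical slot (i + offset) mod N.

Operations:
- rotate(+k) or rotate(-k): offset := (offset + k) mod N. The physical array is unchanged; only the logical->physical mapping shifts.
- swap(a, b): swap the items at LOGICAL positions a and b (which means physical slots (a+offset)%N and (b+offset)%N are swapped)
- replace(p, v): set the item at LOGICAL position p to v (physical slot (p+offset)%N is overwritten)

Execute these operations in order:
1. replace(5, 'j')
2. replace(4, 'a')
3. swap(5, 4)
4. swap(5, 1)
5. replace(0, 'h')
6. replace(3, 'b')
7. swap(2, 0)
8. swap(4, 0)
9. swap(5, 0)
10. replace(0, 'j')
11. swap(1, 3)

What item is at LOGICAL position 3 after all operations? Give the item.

After op 1 (replace(5, 'j')): offset=0, physical=[A,B,C,D,E,j], logical=[A,B,C,D,E,j]
After op 2 (replace(4, 'a')): offset=0, physical=[A,B,C,D,a,j], logical=[A,B,C,D,a,j]
After op 3 (swap(5, 4)): offset=0, physical=[A,B,C,D,j,a], logical=[A,B,C,D,j,a]
After op 4 (swap(5, 1)): offset=0, physical=[A,a,C,D,j,B], logical=[A,a,C,D,j,B]
After op 5 (replace(0, 'h')): offset=0, physical=[h,a,C,D,j,B], logical=[h,a,C,D,j,B]
After op 6 (replace(3, 'b')): offset=0, physical=[h,a,C,b,j,B], logical=[h,a,C,b,j,B]
After op 7 (swap(2, 0)): offset=0, physical=[C,a,h,b,j,B], logical=[C,a,h,b,j,B]
After op 8 (swap(4, 0)): offset=0, physical=[j,a,h,b,C,B], logical=[j,a,h,b,C,B]
After op 9 (swap(5, 0)): offset=0, physical=[B,a,h,b,C,j], logical=[B,a,h,b,C,j]
After op 10 (replace(0, 'j')): offset=0, physical=[j,a,h,b,C,j], logical=[j,a,h,b,C,j]
After op 11 (swap(1, 3)): offset=0, physical=[j,b,h,a,C,j], logical=[j,b,h,a,C,j]

Answer: a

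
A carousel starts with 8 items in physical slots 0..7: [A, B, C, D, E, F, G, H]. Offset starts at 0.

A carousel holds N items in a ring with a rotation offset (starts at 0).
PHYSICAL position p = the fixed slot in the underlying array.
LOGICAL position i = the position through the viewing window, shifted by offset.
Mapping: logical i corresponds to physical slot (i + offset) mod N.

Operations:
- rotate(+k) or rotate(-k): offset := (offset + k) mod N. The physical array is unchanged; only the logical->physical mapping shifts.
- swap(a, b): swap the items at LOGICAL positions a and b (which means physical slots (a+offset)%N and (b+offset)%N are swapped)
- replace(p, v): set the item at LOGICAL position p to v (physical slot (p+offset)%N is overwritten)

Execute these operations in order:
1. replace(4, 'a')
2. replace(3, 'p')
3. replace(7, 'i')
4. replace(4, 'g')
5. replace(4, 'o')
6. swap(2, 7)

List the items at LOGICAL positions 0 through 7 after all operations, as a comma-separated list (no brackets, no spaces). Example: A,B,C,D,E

Answer: A,B,i,p,o,F,G,C

Derivation:
After op 1 (replace(4, 'a')): offset=0, physical=[A,B,C,D,a,F,G,H], logical=[A,B,C,D,a,F,G,H]
After op 2 (replace(3, 'p')): offset=0, physical=[A,B,C,p,a,F,G,H], logical=[A,B,C,p,a,F,G,H]
After op 3 (replace(7, 'i')): offset=0, physical=[A,B,C,p,a,F,G,i], logical=[A,B,C,p,a,F,G,i]
After op 4 (replace(4, 'g')): offset=0, physical=[A,B,C,p,g,F,G,i], logical=[A,B,C,p,g,F,G,i]
After op 5 (replace(4, 'o')): offset=0, physical=[A,B,C,p,o,F,G,i], logical=[A,B,C,p,o,F,G,i]
After op 6 (swap(2, 7)): offset=0, physical=[A,B,i,p,o,F,G,C], logical=[A,B,i,p,o,F,G,C]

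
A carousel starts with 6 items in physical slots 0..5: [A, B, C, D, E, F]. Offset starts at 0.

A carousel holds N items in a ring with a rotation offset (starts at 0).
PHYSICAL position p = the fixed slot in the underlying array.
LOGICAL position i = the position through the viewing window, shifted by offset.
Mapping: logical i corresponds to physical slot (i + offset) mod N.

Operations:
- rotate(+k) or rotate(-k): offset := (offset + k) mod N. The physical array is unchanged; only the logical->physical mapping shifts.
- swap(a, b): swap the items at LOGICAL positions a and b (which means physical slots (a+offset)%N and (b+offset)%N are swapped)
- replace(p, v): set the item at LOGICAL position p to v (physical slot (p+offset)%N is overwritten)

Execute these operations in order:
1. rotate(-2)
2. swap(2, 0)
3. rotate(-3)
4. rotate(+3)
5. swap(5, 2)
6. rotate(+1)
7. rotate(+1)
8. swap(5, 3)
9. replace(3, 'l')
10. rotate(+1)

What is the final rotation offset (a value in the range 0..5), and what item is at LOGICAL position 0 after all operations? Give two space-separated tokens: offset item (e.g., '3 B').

After op 1 (rotate(-2)): offset=4, physical=[A,B,C,D,E,F], logical=[E,F,A,B,C,D]
After op 2 (swap(2, 0)): offset=4, physical=[E,B,C,D,A,F], logical=[A,F,E,B,C,D]
After op 3 (rotate(-3)): offset=1, physical=[E,B,C,D,A,F], logical=[B,C,D,A,F,E]
After op 4 (rotate(+3)): offset=4, physical=[E,B,C,D,A,F], logical=[A,F,E,B,C,D]
After op 5 (swap(5, 2)): offset=4, physical=[D,B,C,E,A,F], logical=[A,F,D,B,C,E]
After op 6 (rotate(+1)): offset=5, physical=[D,B,C,E,A,F], logical=[F,D,B,C,E,A]
After op 7 (rotate(+1)): offset=0, physical=[D,B,C,E,A,F], logical=[D,B,C,E,A,F]
After op 8 (swap(5, 3)): offset=0, physical=[D,B,C,F,A,E], logical=[D,B,C,F,A,E]
After op 9 (replace(3, 'l')): offset=0, physical=[D,B,C,l,A,E], logical=[D,B,C,l,A,E]
After op 10 (rotate(+1)): offset=1, physical=[D,B,C,l,A,E], logical=[B,C,l,A,E,D]

Answer: 1 B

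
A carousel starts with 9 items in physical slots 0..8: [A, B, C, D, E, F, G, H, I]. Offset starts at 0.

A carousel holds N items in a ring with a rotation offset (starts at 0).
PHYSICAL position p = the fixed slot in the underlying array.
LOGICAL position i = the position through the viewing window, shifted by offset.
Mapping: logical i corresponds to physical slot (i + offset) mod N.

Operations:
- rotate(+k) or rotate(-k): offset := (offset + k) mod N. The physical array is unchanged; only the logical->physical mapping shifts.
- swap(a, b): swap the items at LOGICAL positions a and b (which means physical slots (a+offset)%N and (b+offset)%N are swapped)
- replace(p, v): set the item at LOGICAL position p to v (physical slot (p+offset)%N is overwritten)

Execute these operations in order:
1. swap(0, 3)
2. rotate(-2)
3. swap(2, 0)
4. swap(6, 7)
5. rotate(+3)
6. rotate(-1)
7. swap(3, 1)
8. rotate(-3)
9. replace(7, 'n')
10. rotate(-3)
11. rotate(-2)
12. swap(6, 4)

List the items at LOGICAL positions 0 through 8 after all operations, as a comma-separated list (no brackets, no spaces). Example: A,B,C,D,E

Answer: A,C,B,n,D,G,E,I,H

Derivation:
After op 1 (swap(0, 3)): offset=0, physical=[D,B,C,A,E,F,G,H,I], logical=[D,B,C,A,E,F,G,H,I]
After op 2 (rotate(-2)): offset=7, physical=[D,B,C,A,E,F,G,H,I], logical=[H,I,D,B,C,A,E,F,G]
After op 3 (swap(2, 0)): offset=7, physical=[H,B,C,A,E,F,G,D,I], logical=[D,I,H,B,C,A,E,F,G]
After op 4 (swap(6, 7)): offset=7, physical=[H,B,C,A,F,E,G,D,I], logical=[D,I,H,B,C,A,F,E,G]
After op 5 (rotate(+3)): offset=1, physical=[H,B,C,A,F,E,G,D,I], logical=[B,C,A,F,E,G,D,I,H]
After op 6 (rotate(-1)): offset=0, physical=[H,B,C,A,F,E,G,D,I], logical=[H,B,C,A,F,E,G,D,I]
After op 7 (swap(3, 1)): offset=0, physical=[H,A,C,B,F,E,G,D,I], logical=[H,A,C,B,F,E,G,D,I]
After op 8 (rotate(-3)): offset=6, physical=[H,A,C,B,F,E,G,D,I], logical=[G,D,I,H,A,C,B,F,E]
After op 9 (replace(7, 'n')): offset=6, physical=[H,A,C,B,n,E,G,D,I], logical=[G,D,I,H,A,C,B,n,E]
After op 10 (rotate(-3)): offset=3, physical=[H,A,C,B,n,E,G,D,I], logical=[B,n,E,G,D,I,H,A,C]
After op 11 (rotate(-2)): offset=1, physical=[H,A,C,B,n,E,G,D,I], logical=[A,C,B,n,E,G,D,I,H]
After op 12 (swap(6, 4)): offset=1, physical=[H,A,C,B,n,D,G,E,I], logical=[A,C,B,n,D,G,E,I,H]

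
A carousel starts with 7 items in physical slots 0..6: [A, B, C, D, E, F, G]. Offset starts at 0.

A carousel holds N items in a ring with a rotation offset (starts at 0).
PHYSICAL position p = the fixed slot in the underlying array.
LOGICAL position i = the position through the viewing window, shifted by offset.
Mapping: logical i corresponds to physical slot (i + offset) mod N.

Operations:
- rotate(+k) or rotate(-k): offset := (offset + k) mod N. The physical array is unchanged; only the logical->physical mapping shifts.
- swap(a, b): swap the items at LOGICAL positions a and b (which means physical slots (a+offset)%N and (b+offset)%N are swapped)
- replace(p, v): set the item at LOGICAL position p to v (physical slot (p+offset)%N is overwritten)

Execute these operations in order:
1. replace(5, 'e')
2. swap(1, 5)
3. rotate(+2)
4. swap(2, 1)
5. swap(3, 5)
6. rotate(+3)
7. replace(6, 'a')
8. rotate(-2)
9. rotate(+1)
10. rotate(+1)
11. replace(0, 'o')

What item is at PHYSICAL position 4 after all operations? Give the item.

Answer: a

Derivation:
After op 1 (replace(5, 'e')): offset=0, physical=[A,B,C,D,E,e,G], logical=[A,B,C,D,E,e,G]
After op 2 (swap(1, 5)): offset=0, physical=[A,e,C,D,E,B,G], logical=[A,e,C,D,E,B,G]
After op 3 (rotate(+2)): offset=2, physical=[A,e,C,D,E,B,G], logical=[C,D,E,B,G,A,e]
After op 4 (swap(2, 1)): offset=2, physical=[A,e,C,E,D,B,G], logical=[C,E,D,B,G,A,e]
After op 5 (swap(3, 5)): offset=2, physical=[B,e,C,E,D,A,G], logical=[C,E,D,A,G,B,e]
After op 6 (rotate(+3)): offset=5, physical=[B,e,C,E,D,A,G], logical=[A,G,B,e,C,E,D]
After op 7 (replace(6, 'a')): offset=5, physical=[B,e,C,E,a,A,G], logical=[A,G,B,e,C,E,a]
After op 8 (rotate(-2)): offset=3, physical=[B,e,C,E,a,A,G], logical=[E,a,A,G,B,e,C]
After op 9 (rotate(+1)): offset=4, physical=[B,e,C,E,a,A,G], logical=[a,A,G,B,e,C,E]
After op 10 (rotate(+1)): offset=5, physical=[B,e,C,E,a,A,G], logical=[A,G,B,e,C,E,a]
After op 11 (replace(0, 'o')): offset=5, physical=[B,e,C,E,a,o,G], logical=[o,G,B,e,C,E,a]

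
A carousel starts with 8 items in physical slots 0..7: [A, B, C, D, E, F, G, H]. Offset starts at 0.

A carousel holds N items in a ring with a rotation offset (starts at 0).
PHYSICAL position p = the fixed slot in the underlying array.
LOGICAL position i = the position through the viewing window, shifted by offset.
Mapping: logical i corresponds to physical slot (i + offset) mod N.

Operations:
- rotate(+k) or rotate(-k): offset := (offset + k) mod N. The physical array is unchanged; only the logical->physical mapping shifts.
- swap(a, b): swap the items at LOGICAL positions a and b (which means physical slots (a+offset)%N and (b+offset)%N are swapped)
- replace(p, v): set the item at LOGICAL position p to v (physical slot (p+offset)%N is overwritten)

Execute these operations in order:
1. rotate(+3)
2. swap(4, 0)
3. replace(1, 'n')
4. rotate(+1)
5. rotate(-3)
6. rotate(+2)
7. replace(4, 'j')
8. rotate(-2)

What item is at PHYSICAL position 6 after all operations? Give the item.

Answer: G

Derivation:
After op 1 (rotate(+3)): offset=3, physical=[A,B,C,D,E,F,G,H], logical=[D,E,F,G,H,A,B,C]
After op 2 (swap(4, 0)): offset=3, physical=[A,B,C,H,E,F,G,D], logical=[H,E,F,G,D,A,B,C]
After op 3 (replace(1, 'n')): offset=3, physical=[A,B,C,H,n,F,G,D], logical=[H,n,F,G,D,A,B,C]
After op 4 (rotate(+1)): offset=4, physical=[A,B,C,H,n,F,G,D], logical=[n,F,G,D,A,B,C,H]
After op 5 (rotate(-3)): offset=1, physical=[A,B,C,H,n,F,G,D], logical=[B,C,H,n,F,G,D,A]
After op 6 (rotate(+2)): offset=3, physical=[A,B,C,H,n,F,G,D], logical=[H,n,F,G,D,A,B,C]
After op 7 (replace(4, 'j')): offset=3, physical=[A,B,C,H,n,F,G,j], logical=[H,n,F,G,j,A,B,C]
After op 8 (rotate(-2)): offset=1, physical=[A,B,C,H,n,F,G,j], logical=[B,C,H,n,F,G,j,A]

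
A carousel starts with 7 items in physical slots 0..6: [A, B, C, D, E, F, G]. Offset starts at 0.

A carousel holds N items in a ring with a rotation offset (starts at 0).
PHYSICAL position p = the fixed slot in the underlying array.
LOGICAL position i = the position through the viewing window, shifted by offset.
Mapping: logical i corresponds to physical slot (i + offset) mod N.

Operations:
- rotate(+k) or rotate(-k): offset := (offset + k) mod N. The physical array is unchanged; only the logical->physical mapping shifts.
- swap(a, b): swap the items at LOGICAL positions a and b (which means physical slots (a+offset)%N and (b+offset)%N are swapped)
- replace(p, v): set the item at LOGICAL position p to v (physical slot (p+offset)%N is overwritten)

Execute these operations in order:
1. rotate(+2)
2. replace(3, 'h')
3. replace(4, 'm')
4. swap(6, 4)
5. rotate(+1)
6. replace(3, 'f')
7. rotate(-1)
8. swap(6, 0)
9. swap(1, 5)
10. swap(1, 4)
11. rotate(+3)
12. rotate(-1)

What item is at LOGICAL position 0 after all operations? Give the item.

After op 1 (rotate(+2)): offset=2, physical=[A,B,C,D,E,F,G], logical=[C,D,E,F,G,A,B]
After op 2 (replace(3, 'h')): offset=2, physical=[A,B,C,D,E,h,G], logical=[C,D,E,h,G,A,B]
After op 3 (replace(4, 'm')): offset=2, physical=[A,B,C,D,E,h,m], logical=[C,D,E,h,m,A,B]
After op 4 (swap(6, 4)): offset=2, physical=[A,m,C,D,E,h,B], logical=[C,D,E,h,B,A,m]
After op 5 (rotate(+1)): offset=3, physical=[A,m,C,D,E,h,B], logical=[D,E,h,B,A,m,C]
After op 6 (replace(3, 'f')): offset=3, physical=[A,m,C,D,E,h,f], logical=[D,E,h,f,A,m,C]
After op 7 (rotate(-1)): offset=2, physical=[A,m,C,D,E,h,f], logical=[C,D,E,h,f,A,m]
After op 8 (swap(6, 0)): offset=2, physical=[A,C,m,D,E,h,f], logical=[m,D,E,h,f,A,C]
After op 9 (swap(1, 5)): offset=2, physical=[D,C,m,A,E,h,f], logical=[m,A,E,h,f,D,C]
After op 10 (swap(1, 4)): offset=2, physical=[D,C,m,f,E,h,A], logical=[m,f,E,h,A,D,C]
After op 11 (rotate(+3)): offset=5, physical=[D,C,m,f,E,h,A], logical=[h,A,D,C,m,f,E]
After op 12 (rotate(-1)): offset=4, physical=[D,C,m,f,E,h,A], logical=[E,h,A,D,C,m,f]

Answer: E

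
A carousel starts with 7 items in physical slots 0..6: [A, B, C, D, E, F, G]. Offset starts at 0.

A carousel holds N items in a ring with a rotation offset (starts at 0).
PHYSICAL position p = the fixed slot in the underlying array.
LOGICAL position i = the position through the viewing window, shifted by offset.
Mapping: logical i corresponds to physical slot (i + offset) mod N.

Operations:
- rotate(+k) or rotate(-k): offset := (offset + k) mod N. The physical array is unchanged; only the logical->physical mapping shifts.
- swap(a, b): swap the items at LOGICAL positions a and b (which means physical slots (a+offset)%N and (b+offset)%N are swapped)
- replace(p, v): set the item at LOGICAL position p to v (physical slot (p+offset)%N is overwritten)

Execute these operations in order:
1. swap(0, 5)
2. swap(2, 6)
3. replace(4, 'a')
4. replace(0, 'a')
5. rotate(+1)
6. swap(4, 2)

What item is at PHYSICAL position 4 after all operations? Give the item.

After op 1 (swap(0, 5)): offset=0, physical=[F,B,C,D,E,A,G], logical=[F,B,C,D,E,A,G]
After op 2 (swap(2, 6)): offset=0, physical=[F,B,G,D,E,A,C], logical=[F,B,G,D,E,A,C]
After op 3 (replace(4, 'a')): offset=0, physical=[F,B,G,D,a,A,C], logical=[F,B,G,D,a,A,C]
After op 4 (replace(0, 'a')): offset=0, physical=[a,B,G,D,a,A,C], logical=[a,B,G,D,a,A,C]
After op 5 (rotate(+1)): offset=1, physical=[a,B,G,D,a,A,C], logical=[B,G,D,a,A,C,a]
After op 6 (swap(4, 2)): offset=1, physical=[a,B,G,A,a,D,C], logical=[B,G,A,a,D,C,a]

Answer: a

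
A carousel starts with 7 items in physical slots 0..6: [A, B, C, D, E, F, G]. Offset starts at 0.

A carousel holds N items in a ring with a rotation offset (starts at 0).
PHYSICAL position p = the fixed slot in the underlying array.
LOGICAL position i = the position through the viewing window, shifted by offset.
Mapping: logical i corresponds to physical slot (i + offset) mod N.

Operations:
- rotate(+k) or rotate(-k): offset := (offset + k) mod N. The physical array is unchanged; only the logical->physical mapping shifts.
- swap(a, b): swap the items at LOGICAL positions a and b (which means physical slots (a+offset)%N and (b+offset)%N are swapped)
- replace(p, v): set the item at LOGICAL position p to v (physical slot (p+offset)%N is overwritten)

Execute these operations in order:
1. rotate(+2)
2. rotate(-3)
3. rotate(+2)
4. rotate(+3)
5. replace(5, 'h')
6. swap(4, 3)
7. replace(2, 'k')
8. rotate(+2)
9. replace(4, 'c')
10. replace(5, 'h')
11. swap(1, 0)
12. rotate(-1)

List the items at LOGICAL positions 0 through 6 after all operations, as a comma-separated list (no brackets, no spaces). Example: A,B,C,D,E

Answer: F,B,k,A,h,c,h

Derivation:
After op 1 (rotate(+2)): offset=2, physical=[A,B,C,D,E,F,G], logical=[C,D,E,F,G,A,B]
After op 2 (rotate(-3)): offset=6, physical=[A,B,C,D,E,F,G], logical=[G,A,B,C,D,E,F]
After op 3 (rotate(+2)): offset=1, physical=[A,B,C,D,E,F,G], logical=[B,C,D,E,F,G,A]
After op 4 (rotate(+3)): offset=4, physical=[A,B,C,D,E,F,G], logical=[E,F,G,A,B,C,D]
After op 5 (replace(5, 'h')): offset=4, physical=[A,B,h,D,E,F,G], logical=[E,F,G,A,B,h,D]
After op 6 (swap(4, 3)): offset=4, physical=[B,A,h,D,E,F,G], logical=[E,F,G,B,A,h,D]
After op 7 (replace(2, 'k')): offset=4, physical=[B,A,h,D,E,F,k], logical=[E,F,k,B,A,h,D]
After op 8 (rotate(+2)): offset=6, physical=[B,A,h,D,E,F,k], logical=[k,B,A,h,D,E,F]
After op 9 (replace(4, 'c')): offset=6, physical=[B,A,h,c,E,F,k], logical=[k,B,A,h,c,E,F]
After op 10 (replace(5, 'h')): offset=6, physical=[B,A,h,c,h,F,k], logical=[k,B,A,h,c,h,F]
After op 11 (swap(1, 0)): offset=6, physical=[k,A,h,c,h,F,B], logical=[B,k,A,h,c,h,F]
After op 12 (rotate(-1)): offset=5, physical=[k,A,h,c,h,F,B], logical=[F,B,k,A,h,c,h]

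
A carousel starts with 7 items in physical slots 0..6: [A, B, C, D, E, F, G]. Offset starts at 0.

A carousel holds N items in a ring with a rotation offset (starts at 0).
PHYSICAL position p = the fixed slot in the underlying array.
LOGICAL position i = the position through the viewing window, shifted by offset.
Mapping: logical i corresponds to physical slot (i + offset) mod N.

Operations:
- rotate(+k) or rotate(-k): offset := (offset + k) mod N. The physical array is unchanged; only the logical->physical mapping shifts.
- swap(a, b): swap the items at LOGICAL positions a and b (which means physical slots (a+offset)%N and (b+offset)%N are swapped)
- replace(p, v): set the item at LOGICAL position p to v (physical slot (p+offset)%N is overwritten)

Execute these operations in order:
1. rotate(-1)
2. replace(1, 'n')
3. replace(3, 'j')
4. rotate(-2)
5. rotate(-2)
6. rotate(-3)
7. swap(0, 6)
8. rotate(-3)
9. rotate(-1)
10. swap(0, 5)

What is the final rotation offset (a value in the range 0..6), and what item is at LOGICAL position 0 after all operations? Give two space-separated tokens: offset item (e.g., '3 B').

Answer: 2 n

Derivation:
After op 1 (rotate(-1)): offset=6, physical=[A,B,C,D,E,F,G], logical=[G,A,B,C,D,E,F]
After op 2 (replace(1, 'n')): offset=6, physical=[n,B,C,D,E,F,G], logical=[G,n,B,C,D,E,F]
After op 3 (replace(3, 'j')): offset=6, physical=[n,B,j,D,E,F,G], logical=[G,n,B,j,D,E,F]
After op 4 (rotate(-2)): offset=4, physical=[n,B,j,D,E,F,G], logical=[E,F,G,n,B,j,D]
After op 5 (rotate(-2)): offset=2, physical=[n,B,j,D,E,F,G], logical=[j,D,E,F,G,n,B]
After op 6 (rotate(-3)): offset=6, physical=[n,B,j,D,E,F,G], logical=[G,n,B,j,D,E,F]
After op 7 (swap(0, 6)): offset=6, physical=[n,B,j,D,E,G,F], logical=[F,n,B,j,D,E,G]
After op 8 (rotate(-3)): offset=3, physical=[n,B,j,D,E,G,F], logical=[D,E,G,F,n,B,j]
After op 9 (rotate(-1)): offset=2, physical=[n,B,j,D,E,G,F], logical=[j,D,E,G,F,n,B]
After op 10 (swap(0, 5)): offset=2, physical=[j,B,n,D,E,G,F], logical=[n,D,E,G,F,j,B]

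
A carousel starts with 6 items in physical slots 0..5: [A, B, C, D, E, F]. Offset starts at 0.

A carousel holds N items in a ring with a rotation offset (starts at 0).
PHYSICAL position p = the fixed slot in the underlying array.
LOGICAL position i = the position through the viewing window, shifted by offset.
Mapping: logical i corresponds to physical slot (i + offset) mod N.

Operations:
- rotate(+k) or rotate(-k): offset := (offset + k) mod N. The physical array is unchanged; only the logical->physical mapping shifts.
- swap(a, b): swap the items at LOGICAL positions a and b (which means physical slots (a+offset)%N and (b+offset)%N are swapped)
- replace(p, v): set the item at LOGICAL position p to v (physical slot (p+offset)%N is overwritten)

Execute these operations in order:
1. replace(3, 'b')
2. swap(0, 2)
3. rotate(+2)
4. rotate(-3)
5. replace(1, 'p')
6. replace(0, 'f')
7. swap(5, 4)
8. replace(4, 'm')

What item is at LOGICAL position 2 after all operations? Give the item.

Answer: B

Derivation:
After op 1 (replace(3, 'b')): offset=0, physical=[A,B,C,b,E,F], logical=[A,B,C,b,E,F]
After op 2 (swap(0, 2)): offset=0, physical=[C,B,A,b,E,F], logical=[C,B,A,b,E,F]
After op 3 (rotate(+2)): offset=2, physical=[C,B,A,b,E,F], logical=[A,b,E,F,C,B]
After op 4 (rotate(-3)): offset=5, physical=[C,B,A,b,E,F], logical=[F,C,B,A,b,E]
After op 5 (replace(1, 'p')): offset=5, physical=[p,B,A,b,E,F], logical=[F,p,B,A,b,E]
After op 6 (replace(0, 'f')): offset=5, physical=[p,B,A,b,E,f], logical=[f,p,B,A,b,E]
After op 7 (swap(5, 4)): offset=5, physical=[p,B,A,E,b,f], logical=[f,p,B,A,E,b]
After op 8 (replace(4, 'm')): offset=5, physical=[p,B,A,m,b,f], logical=[f,p,B,A,m,b]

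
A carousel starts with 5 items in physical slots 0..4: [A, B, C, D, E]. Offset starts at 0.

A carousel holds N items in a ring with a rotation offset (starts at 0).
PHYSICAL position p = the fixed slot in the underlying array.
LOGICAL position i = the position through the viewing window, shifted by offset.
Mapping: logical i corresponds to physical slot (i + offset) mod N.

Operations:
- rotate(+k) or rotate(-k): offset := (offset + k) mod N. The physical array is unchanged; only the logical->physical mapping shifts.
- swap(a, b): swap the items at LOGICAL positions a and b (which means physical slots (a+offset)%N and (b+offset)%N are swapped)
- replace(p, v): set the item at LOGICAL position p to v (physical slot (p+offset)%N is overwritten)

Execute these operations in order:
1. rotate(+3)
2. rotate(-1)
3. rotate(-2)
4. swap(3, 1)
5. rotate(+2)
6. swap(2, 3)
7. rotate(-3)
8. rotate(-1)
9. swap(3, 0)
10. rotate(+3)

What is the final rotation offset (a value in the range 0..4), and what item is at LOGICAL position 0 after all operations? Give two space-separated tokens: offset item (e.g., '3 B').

Answer: 1 B

Derivation:
After op 1 (rotate(+3)): offset=3, physical=[A,B,C,D,E], logical=[D,E,A,B,C]
After op 2 (rotate(-1)): offset=2, physical=[A,B,C,D,E], logical=[C,D,E,A,B]
After op 3 (rotate(-2)): offset=0, physical=[A,B,C,D,E], logical=[A,B,C,D,E]
After op 4 (swap(3, 1)): offset=0, physical=[A,D,C,B,E], logical=[A,D,C,B,E]
After op 5 (rotate(+2)): offset=2, physical=[A,D,C,B,E], logical=[C,B,E,A,D]
After op 6 (swap(2, 3)): offset=2, physical=[E,D,C,B,A], logical=[C,B,A,E,D]
After op 7 (rotate(-3)): offset=4, physical=[E,D,C,B,A], logical=[A,E,D,C,B]
After op 8 (rotate(-1)): offset=3, physical=[E,D,C,B,A], logical=[B,A,E,D,C]
After op 9 (swap(3, 0)): offset=3, physical=[E,B,C,D,A], logical=[D,A,E,B,C]
After op 10 (rotate(+3)): offset=1, physical=[E,B,C,D,A], logical=[B,C,D,A,E]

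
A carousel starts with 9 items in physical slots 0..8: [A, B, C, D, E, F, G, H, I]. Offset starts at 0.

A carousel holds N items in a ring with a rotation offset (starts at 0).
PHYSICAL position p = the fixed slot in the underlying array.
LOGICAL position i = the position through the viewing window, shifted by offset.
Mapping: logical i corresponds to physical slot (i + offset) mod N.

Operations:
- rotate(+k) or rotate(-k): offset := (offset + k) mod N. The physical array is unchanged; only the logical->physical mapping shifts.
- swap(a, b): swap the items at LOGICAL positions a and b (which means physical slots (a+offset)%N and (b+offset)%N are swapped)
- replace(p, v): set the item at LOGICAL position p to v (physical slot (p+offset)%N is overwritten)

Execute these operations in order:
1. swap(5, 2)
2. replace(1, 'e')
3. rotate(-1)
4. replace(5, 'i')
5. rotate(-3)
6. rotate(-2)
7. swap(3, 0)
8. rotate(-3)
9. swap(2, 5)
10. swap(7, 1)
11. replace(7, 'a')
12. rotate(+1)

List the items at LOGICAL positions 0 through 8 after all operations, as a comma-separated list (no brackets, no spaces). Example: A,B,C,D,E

After op 1 (swap(5, 2)): offset=0, physical=[A,B,F,D,E,C,G,H,I], logical=[A,B,F,D,E,C,G,H,I]
After op 2 (replace(1, 'e')): offset=0, physical=[A,e,F,D,E,C,G,H,I], logical=[A,e,F,D,E,C,G,H,I]
After op 3 (rotate(-1)): offset=8, physical=[A,e,F,D,E,C,G,H,I], logical=[I,A,e,F,D,E,C,G,H]
After op 4 (replace(5, 'i')): offset=8, physical=[A,e,F,D,i,C,G,H,I], logical=[I,A,e,F,D,i,C,G,H]
After op 5 (rotate(-3)): offset=5, physical=[A,e,F,D,i,C,G,H,I], logical=[C,G,H,I,A,e,F,D,i]
After op 6 (rotate(-2)): offset=3, physical=[A,e,F,D,i,C,G,H,I], logical=[D,i,C,G,H,I,A,e,F]
After op 7 (swap(3, 0)): offset=3, physical=[A,e,F,G,i,C,D,H,I], logical=[G,i,C,D,H,I,A,e,F]
After op 8 (rotate(-3)): offset=0, physical=[A,e,F,G,i,C,D,H,I], logical=[A,e,F,G,i,C,D,H,I]
After op 9 (swap(2, 5)): offset=0, physical=[A,e,C,G,i,F,D,H,I], logical=[A,e,C,G,i,F,D,H,I]
After op 10 (swap(7, 1)): offset=0, physical=[A,H,C,G,i,F,D,e,I], logical=[A,H,C,G,i,F,D,e,I]
After op 11 (replace(7, 'a')): offset=0, physical=[A,H,C,G,i,F,D,a,I], logical=[A,H,C,G,i,F,D,a,I]
After op 12 (rotate(+1)): offset=1, physical=[A,H,C,G,i,F,D,a,I], logical=[H,C,G,i,F,D,a,I,A]

Answer: H,C,G,i,F,D,a,I,A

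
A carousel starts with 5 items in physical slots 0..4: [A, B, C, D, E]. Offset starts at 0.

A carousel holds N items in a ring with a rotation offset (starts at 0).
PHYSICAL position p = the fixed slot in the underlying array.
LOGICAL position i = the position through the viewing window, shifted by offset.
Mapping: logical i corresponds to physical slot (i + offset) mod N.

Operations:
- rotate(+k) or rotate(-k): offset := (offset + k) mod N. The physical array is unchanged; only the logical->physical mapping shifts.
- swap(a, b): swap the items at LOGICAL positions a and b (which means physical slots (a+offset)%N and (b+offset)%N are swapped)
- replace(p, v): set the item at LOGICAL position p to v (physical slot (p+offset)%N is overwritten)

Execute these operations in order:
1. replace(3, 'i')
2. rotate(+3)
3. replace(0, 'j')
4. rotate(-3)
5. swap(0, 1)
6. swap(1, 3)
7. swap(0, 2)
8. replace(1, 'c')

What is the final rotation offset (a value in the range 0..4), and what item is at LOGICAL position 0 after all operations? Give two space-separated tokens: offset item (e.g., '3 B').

After op 1 (replace(3, 'i')): offset=0, physical=[A,B,C,i,E], logical=[A,B,C,i,E]
After op 2 (rotate(+3)): offset=3, physical=[A,B,C,i,E], logical=[i,E,A,B,C]
After op 3 (replace(0, 'j')): offset=3, physical=[A,B,C,j,E], logical=[j,E,A,B,C]
After op 4 (rotate(-3)): offset=0, physical=[A,B,C,j,E], logical=[A,B,C,j,E]
After op 5 (swap(0, 1)): offset=0, physical=[B,A,C,j,E], logical=[B,A,C,j,E]
After op 6 (swap(1, 3)): offset=0, physical=[B,j,C,A,E], logical=[B,j,C,A,E]
After op 7 (swap(0, 2)): offset=0, physical=[C,j,B,A,E], logical=[C,j,B,A,E]
After op 8 (replace(1, 'c')): offset=0, physical=[C,c,B,A,E], logical=[C,c,B,A,E]

Answer: 0 C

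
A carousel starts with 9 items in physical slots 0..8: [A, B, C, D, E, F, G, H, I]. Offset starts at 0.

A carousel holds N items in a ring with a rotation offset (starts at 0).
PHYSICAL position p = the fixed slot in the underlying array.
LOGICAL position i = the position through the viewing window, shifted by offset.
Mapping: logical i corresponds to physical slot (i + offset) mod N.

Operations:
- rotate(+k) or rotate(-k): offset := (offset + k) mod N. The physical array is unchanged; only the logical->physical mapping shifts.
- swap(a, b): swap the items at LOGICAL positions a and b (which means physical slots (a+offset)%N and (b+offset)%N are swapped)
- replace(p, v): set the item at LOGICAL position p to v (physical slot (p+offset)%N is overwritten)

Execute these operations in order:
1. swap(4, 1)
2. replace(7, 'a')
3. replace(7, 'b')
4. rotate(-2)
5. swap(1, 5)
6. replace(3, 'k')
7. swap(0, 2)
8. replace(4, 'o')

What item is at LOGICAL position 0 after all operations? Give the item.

After op 1 (swap(4, 1)): offset=0, physical=[A,E,C,D,B,F,G,H,I], logical=[A,E,C,D,B,F,G,H,I]
After op 2 (replace(7, 'a')): offset=0, physical=[A,E,C,D,B,F,G,a,I], logical=[A,E,C,D,B,F,G,a,I]
After op 3 (replace(7, 'b')): offset=0, physical=[A,E,C,D,B,F,G,b,I], logical=[A,E,C,D,B,F,G,b,I]
After op 4 (rotate(-2)): offset=7, physical=[A,E,C,D,B,F,G,b,I], logical=[b,I,A,E,C,D,B,F,G]
After op 5 (swap(1, 5)): offset=7, physical=[A,E,C,I,B,F,G,b,D], logical=[b,D,A,E,C,I,B,F,G]
After op 6 (replace(3, 'k')): offset=7, physical=[A,k,C,I,B,F,G,b,D], logical=[b,D,A,k,C,I,B,F,G]
After op 7 (swap(0, 2)): offset=7, physical=[b,k,C,I,B,F,G,A,D], logical=[A,D,b,k,C,I,B,F,G]
After op 8 (replace(4, 'o')): offset=7, physical=[b,k,o,I,B,F,G,A,D], logical=[A,D,b,k,o,I,B,F,G]

Answer: A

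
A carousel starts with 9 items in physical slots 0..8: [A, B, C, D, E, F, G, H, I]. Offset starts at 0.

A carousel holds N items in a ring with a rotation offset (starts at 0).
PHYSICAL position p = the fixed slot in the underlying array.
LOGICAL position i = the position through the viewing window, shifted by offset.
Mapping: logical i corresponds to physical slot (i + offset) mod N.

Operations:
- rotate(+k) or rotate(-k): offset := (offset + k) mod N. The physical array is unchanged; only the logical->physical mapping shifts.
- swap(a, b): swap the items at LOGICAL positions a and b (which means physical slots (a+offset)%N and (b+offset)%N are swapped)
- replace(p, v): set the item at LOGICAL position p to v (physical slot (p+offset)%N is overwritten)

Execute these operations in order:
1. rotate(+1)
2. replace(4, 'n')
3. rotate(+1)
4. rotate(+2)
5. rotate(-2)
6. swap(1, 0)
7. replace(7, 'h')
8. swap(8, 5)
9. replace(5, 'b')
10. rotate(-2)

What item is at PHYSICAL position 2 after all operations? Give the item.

Answer: D

Derivation:
After op 1 (rotate(+1)): offset=1, physical=[A,B,C,D,E,F,G,H,I], logical=[B,C,D,E,F,G,H,I,A]
After op 2 (replace(4, 'n')): offset=1, physical=[A,B,C,D,E,n,G,H,I], logical=[B,C,D,E,n,G,H,I,A]
After op 3 (rotate(+1)): offset=2, physical=[A,B,C,D,E,n,G,H,I], logical=[C,D,E,n,G,H,I,A,B]
After op 4 (rotate(+2)): offset=4, physical=[A,B,C,D,E,n,G,H,I], logical=[E,n,G,H,I,A,B,C,D]
After op 5 (rotate(-2)): offset=2, physical=[A,B,C,D,E,n,G,H,I], logical=[C,D,E,n,G,H,I,A,B]
After op 6 (swap(1, 0)): offset=2, physical=[A,B,D,C,E,n,G,H,I], logical=[D,C,E,n,G,H,I,A,B]
After op 7 (replace(7, 'h')): offset=2, physical=[h,B,D,C,E,n,G,H,I], logical=[D,C,E,n,G,H,I,h,B]
After op 8 (swap(8, 5)): offset=2, physical=[h,H,D,C,E,n,G,B,I], logical=[D,C,E,n,G,B,I,h,H]
After op 9 (replace(5, 'b')): offset=2, physical=[h,H,D,C,E,n,G,b,I], logical=[D,C,E,n,G,b,I,h,H]
After op 10 (rotate(-2)): offset=0, physical=[h,H,D,C,E,n,G,b,I], logical=[h,H,D,C,E,n,G,b,I]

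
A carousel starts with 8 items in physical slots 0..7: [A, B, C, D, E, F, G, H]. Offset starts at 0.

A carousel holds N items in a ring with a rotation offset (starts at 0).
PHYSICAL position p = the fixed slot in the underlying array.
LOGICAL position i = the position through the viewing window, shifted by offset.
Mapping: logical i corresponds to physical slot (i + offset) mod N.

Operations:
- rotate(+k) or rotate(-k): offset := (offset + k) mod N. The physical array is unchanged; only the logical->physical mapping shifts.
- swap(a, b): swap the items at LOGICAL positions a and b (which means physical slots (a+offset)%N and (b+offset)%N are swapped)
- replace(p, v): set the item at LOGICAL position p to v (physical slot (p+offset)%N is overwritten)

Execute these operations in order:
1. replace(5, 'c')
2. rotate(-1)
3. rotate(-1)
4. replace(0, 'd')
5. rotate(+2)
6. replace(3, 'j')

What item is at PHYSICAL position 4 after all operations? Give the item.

Answer: E

Derivation:
After op 1 (replace(5, 'c')): offset=0, physical=[A,B,C,D,E,c,G,H], logical=[A,B,C,D,E,c,G,H]
After op 2 (rotate(-1)): offset=7, physical=[A,B,C,D,E,c,G,H], logical=[H,A,B,C,D,E,c,G]
After op 3 (rotate(-1)): offset=6, physical=[A,B,C,D,E,c,G,H], logical=[G,H,A,B,C,D,E,c]
After op 4 (replace(0, 'd')): offset=6, physical=[A,B,C,D,E,c,d,H], logical=[d,H,A,B,C,D,E,c]
After op 5 (rotate(+2)): offset=0, physical=[A,B,C,D,E,c,d,H], logical=[A,B,C,D,E,c,d,H]
After op 6 (replace(3, 'j')): offset=0, physical=[A,B,C,j,E,c,d,H], logical=[A,B,C,j,E,c,d,H]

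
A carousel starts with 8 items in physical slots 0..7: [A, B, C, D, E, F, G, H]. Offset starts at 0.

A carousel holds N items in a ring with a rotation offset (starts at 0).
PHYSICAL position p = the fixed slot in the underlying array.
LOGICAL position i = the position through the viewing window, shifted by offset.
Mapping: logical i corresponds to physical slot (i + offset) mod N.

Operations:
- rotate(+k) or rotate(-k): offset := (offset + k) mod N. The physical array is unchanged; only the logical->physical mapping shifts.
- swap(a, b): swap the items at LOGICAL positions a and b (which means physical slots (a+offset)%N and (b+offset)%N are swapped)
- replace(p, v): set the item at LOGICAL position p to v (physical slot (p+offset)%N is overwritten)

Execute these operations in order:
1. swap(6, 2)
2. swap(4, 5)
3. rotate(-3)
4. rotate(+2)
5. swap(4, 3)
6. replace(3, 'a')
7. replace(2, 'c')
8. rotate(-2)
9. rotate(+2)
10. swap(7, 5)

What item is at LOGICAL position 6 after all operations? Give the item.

Answer: E

Derivation:
After op 1 (swap(6, 2)): offset=0, physical=[A,B,G,D,E,F,C,H], logical=[A,B,G,D,E,F,C,H]
After op 2 (swap(4, 5)): offset=0, physical=[A,B,G,D,F,E,C,H], logical=[A,B,G,D,F,E,C,H]
After op 3 (rotate(-3)): offset=5, physical=[A,B,G,D,F,E,C,H], logical=[E,C,H,A,B,G,D,F]
After op 4 (rotate(+2)): offset=7, physical=[A,B,G,D,F,E,C,H], logical=[H,A,B,G,D,F,E,C]
After op 5 (swap(4, 3)): offset=7, physical=[A,B,D,G,F,E,C,H], logical=[H,A,B,D,G,F,E,C]
After op 6 (replace(3, 'a')): offset=7, physical=[A,B,a,G,F,E,C,H], logical=[H,A,B,a,G,F,E,C]
After op 7 (replace(2, 'c')): offset=7, physical=[A,c,a,G,F,E,C,H], logical=[H,A,c,a,G,F,E,C]
After op 8 (rotate(-2)): offset=5, physical=[A,c,a,G,F,E,C,H], logical=[E,C,H,A,c,a,G,F]
After op 9 (rotate(+2)): offset=7, physical=[A,c,a,G,F,E,C,H], logical=[H,A,c,a,G,F,E,C]
After op 10 (swap(7, 5)): offset=7, physical=[A,c,a,G,C,E,F,H], logical=[H,A,c,a,G,C,E,F]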